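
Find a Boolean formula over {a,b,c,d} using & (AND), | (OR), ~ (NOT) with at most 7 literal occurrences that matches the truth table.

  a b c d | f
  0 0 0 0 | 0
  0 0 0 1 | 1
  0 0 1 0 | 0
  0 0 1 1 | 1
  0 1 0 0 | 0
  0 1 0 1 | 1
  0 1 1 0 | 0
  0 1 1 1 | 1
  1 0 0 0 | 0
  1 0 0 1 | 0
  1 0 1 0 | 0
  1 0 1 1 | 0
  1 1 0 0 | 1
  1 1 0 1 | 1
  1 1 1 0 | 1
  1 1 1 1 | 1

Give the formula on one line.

  ~a = 1111111100000000
  (~a | b) = 1111111100001111
  (a | d) = 0101010111111111
  ((~a | b) & (a | d)) = 0101010100001111

((~a | b) & (a | d))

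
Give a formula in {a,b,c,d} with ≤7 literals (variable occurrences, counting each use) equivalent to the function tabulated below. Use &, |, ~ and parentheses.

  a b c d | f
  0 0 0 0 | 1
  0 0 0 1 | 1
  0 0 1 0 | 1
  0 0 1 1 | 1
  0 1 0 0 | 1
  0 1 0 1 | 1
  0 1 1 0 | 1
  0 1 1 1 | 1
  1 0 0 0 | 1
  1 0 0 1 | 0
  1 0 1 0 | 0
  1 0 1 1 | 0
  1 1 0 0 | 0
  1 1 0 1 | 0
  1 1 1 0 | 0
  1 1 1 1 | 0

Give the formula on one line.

(~a | (~b & (~d & ~c)))

  ~a = 1111111100000000
  ~b = 1111000011110000
  ~d = 1010101010101010
  ~c = 1100110011001100
  (~d & ~c) = 1000100010001000
  (~b & (~d & ~c)) = 1000000010000000
  (~a | (~b & (~d & ~c))) = 1111111110000000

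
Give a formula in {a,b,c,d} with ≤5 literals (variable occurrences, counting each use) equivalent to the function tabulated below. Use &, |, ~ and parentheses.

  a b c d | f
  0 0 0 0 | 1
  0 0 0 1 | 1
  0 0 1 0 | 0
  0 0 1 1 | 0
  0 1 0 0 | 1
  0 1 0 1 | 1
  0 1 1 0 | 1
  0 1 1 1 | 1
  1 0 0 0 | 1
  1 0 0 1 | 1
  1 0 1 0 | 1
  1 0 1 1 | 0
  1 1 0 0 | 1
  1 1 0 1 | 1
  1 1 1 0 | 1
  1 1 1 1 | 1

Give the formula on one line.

((a & ~d) | (~c | b))

  ~d = 1010101010101010
  (a & ~d) = 0000000010101010
  ~c = 1100110011001100
  (~c | b) = 1100111111001111
  ((a & ~d) | (~c | b)) = 1100111111101111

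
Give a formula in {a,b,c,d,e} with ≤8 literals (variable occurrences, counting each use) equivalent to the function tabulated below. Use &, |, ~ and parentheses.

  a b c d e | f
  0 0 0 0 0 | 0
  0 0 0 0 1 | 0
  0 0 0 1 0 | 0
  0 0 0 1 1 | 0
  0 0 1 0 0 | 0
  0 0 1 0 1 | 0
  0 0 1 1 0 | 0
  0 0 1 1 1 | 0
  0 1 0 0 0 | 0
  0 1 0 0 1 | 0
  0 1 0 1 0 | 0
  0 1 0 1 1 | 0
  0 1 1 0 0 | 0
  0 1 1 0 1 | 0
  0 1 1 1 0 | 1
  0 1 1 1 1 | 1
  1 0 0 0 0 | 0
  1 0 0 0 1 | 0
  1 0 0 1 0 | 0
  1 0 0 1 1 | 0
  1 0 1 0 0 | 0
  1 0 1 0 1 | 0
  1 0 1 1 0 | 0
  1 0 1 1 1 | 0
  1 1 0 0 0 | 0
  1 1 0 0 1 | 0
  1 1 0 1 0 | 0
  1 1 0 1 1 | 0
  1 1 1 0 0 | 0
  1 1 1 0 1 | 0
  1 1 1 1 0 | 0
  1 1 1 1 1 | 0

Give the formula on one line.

  ~d = 11001100110011001100110011001100
  ~a = 11111111111111110000000000000000
  (~a & c) = 00001111000011110000000000000000
  (~d | (~a & c)) = 11001111110011111100110011001100
  (b & (~d | (~a & c))) = 00000000110011110000000011001100
  (d & (b & (~d | (~a & c)))) = 00000000000000110000000000000000

(d & (b & (~d | (~a & c))))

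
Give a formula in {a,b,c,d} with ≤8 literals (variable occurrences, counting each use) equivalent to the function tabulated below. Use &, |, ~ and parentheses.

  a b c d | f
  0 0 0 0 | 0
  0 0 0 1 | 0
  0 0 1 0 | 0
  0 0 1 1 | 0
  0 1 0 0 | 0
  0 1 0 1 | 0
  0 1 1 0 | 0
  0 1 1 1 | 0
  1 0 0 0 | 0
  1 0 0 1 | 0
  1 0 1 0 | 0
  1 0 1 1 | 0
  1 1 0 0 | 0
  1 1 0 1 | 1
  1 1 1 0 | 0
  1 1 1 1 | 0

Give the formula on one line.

  ~b = 1111000011110000
  (c | a) = 0011001111111111
  (d & (c | a)) = 0001000101010101
  (~b | (d & (c | a))) = 1111000111110101
  ~c = 1100110011001100
  (~c & a) = 0000000011001100
  ((~c & a) & b) = 0000000000001100
  ((~b | (d & (c | a))) & ((~c & a) & b)) = 0000000000000100

((~b | (d & (c | a))) & ((~c & a) & b))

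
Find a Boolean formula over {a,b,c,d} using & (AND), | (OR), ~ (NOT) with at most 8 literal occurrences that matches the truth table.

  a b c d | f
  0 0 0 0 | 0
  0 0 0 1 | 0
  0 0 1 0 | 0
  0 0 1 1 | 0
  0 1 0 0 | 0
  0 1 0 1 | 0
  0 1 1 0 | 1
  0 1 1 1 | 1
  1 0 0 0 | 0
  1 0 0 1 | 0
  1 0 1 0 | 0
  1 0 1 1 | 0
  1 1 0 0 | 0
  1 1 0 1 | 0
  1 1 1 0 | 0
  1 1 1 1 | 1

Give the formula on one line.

  ~c = 1100110011001100
  ~a = 1111111100000000
  (~c | ~a) = 1111111111001100
  ~b = 1111000011110000
  (~b | d) = 1111010111110101
  ((~c | ~a) | (~b | d)) = 1111111111111101
  (c & b) = 0000001100000011
  (((~c | ~a) | (~b | d)) & (c & b)) = 0000001100000001

(((~c | ~a) | (~b | d)) & (c & b))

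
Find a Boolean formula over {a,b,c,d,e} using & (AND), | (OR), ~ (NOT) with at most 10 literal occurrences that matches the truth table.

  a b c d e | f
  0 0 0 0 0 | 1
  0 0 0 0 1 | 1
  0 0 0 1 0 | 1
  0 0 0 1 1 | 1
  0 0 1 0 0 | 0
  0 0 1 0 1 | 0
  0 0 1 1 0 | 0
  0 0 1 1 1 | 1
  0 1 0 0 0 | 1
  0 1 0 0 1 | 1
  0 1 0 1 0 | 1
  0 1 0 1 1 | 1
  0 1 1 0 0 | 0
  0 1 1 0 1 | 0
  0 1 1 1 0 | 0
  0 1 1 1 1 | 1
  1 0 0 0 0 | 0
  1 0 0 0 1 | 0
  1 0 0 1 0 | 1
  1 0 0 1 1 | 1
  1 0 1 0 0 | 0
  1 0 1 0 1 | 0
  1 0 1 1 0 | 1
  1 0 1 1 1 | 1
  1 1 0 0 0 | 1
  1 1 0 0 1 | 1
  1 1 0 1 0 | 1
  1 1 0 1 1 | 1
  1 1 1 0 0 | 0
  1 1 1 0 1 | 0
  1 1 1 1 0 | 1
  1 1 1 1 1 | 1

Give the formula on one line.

((~c & (d | (b | ~a))) | (d & ((~c | e) | (a & c))))

  ~c = 11110000111100001111000011110000
  ~a = 11111111111111110000000000000000
  (b | ~a) = 11111111111111110000000011111111
  (d | (b | ~a)) = 11111111111111110011001111111111
  (~c & (d | (b | ~a))) = 11110000111100000011000011110000
  (~c | e) = 11110101111101011111010111110101
  (a & c) = 00000000000000000000111100001111
  ((~c | e) | (a & c)) = 11110101111101011111111111111111
  (d & ((~c | e) | (a & c))) = 00110001001100010011001100110011
  ((~c & (d | (b | ~a))) | (d & ((~c | e) | (a & c)))) = 11110001111100010011001111110011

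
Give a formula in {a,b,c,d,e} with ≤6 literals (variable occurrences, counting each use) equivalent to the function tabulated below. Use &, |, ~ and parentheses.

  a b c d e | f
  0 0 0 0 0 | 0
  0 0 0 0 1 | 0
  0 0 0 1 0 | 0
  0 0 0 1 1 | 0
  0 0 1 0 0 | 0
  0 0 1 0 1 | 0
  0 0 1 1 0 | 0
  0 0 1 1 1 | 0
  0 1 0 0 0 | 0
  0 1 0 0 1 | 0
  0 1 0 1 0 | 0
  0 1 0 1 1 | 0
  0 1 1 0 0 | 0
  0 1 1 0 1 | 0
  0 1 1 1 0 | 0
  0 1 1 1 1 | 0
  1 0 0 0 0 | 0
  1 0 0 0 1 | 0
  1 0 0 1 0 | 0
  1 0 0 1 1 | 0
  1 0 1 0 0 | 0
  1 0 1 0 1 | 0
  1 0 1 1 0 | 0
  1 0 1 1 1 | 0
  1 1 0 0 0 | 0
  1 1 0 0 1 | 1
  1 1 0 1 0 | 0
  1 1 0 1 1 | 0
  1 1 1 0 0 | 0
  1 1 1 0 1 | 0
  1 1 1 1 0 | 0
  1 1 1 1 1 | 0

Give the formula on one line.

  ~d = 11001100110011001100110011001100
  (b & ~d) = 00000000110011000000000011001100
  ~c = 11110000111100001111000011110000
  ((b & ~d) & ~c) = 00000000110000000000000011000000
  ~b = 11111111000000001111111100000000
  (a | ~b) = 11111111000000001111111111111111
  (((b & ~d) & ~c) & (a | ~b)) = 00000000000000000000000011000000
  ((((b & ~d) & ~c) & (a | ~b)) & e) = 00000000000000000000000001000000

((((b & ~d) & ~c) & (a | ~b)) & e)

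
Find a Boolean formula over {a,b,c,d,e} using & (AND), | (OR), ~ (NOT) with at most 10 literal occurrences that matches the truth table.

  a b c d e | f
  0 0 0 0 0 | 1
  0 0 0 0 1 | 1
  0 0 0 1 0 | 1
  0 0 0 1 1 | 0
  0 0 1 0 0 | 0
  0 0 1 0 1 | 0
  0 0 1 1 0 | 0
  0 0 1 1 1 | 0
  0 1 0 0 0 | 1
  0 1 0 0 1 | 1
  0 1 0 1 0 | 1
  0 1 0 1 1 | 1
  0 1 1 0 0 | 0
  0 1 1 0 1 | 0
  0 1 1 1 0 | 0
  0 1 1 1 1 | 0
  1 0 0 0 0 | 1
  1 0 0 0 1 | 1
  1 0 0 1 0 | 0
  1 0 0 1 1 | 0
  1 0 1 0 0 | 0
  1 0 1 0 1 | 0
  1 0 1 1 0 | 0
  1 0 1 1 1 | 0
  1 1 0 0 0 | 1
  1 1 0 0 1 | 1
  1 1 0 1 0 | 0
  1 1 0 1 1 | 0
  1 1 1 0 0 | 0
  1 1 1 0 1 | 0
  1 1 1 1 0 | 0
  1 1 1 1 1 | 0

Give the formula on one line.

  ~c = 11110000111100001111000011110000
  (d | b) = 00110011111111110011001111111111
  ~a = 11111111111111110000000000000000
  ((d | b) & ~a) = 00110011111111110000000000000000
  ~e = 10101010101010101010101010101010
  (~e | b) = 10101010111111111010101011111111
  (((d | b) & ~a) & (~e | b)) = 00100010111111110000000000000000
  ~d = 11001100110011001100110011001100
  ((((d | b) & ~a) & (~e | b)) | ~d) = 11101110111111111100110011001100
  (~c & ((((d | b) & ~a) & (~e | b)) | ~d)) = 11100000111100001100000011000000

(~c & ((((d | b) & ~a) & (~e | b)) | ~d))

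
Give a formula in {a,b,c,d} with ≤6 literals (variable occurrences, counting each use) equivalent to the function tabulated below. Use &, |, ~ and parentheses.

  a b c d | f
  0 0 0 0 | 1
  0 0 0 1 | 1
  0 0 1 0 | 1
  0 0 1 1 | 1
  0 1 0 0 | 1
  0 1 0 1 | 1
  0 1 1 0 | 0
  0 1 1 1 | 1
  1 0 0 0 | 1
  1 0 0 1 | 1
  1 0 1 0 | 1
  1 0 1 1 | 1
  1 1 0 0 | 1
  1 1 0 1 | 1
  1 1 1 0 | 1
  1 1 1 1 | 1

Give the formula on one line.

  ~b = 1111000011110000
  (~b & c) = 0011000000110000
  ~c = 1100110011001100
  ((~b & c) | ~c) = 1111110011111100
  (d | a) = 0101010111111111
  (b & (d | a)) = 0000010100001111
  (((~b & c) | ~c) | (b & (d | a))) = 1111110111111111

(((~b & c) | ~c) | (b & (d | a)))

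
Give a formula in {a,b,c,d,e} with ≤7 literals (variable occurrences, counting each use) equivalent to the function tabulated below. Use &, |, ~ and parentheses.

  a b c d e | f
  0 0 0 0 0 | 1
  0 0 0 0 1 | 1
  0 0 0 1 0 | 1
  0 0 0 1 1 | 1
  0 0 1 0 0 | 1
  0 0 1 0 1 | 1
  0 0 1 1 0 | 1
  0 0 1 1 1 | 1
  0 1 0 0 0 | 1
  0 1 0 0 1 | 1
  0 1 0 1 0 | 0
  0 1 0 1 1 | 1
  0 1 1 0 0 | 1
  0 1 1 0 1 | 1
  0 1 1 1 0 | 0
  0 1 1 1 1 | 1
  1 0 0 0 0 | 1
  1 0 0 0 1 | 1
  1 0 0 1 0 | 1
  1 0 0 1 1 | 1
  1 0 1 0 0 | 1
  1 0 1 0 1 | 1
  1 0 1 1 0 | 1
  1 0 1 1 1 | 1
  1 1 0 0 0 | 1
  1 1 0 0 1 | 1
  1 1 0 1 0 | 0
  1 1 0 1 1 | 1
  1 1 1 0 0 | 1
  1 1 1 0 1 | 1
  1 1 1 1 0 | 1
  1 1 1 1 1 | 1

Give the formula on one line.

(((~d | e) | ~b) | (c & a))

  ~d = 11001100110011001100110011001100
  (~d | e) = 11011101110111011101110111011101
  ~b = 11111111000000001111111100000000
  ((~d | e) | ~b) = 11111111110111011111111111011101
  (c & a) = 00000000000000000000111100001111
  (((~d | e) | ~b) | (c & a)) = 11111111110111011111111111011111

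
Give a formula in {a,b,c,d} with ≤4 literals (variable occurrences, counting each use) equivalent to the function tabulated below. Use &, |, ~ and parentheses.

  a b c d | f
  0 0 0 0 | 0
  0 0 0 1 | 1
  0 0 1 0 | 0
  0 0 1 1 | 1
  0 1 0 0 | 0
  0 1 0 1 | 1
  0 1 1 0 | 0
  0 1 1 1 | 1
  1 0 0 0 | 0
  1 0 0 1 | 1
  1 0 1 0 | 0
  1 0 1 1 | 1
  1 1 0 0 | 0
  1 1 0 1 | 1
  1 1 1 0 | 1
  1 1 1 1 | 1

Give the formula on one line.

  (c & a) = 0000000000110011
  ((c & a) & b) = 0000000000000011
  (d | ((c & a) & b)) = 0101010101010111

(d | ((c & a) & b))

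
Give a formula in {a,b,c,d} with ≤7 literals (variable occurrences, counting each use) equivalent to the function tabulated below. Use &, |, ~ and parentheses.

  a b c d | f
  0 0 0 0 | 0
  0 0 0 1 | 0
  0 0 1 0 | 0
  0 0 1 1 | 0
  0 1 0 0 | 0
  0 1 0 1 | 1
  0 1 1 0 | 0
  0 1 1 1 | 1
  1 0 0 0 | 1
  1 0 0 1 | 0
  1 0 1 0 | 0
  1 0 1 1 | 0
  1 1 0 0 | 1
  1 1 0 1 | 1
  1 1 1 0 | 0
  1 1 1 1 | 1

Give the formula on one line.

  ~d = 1010101010101010
  (b | ~d) = 1010111110101111
  ~c = 1100110011001100
  ~a = 1111111100000000
  (~c | ~a) = 1111111111001100
  ((~c | ~a) & ~d) = 1010101010001000
  (((~c | ~a) & ~d) & a) = 0000000010001000
  (d | (((~c | ~a) & ~d) & a)) = 0101010111011101
  ((b | ~d) & (d | (((~c | ~a) & ~d) & a))) = 0000010110001101

((b | ~d) & (d | (((~c | ~a) & ~d) & a)))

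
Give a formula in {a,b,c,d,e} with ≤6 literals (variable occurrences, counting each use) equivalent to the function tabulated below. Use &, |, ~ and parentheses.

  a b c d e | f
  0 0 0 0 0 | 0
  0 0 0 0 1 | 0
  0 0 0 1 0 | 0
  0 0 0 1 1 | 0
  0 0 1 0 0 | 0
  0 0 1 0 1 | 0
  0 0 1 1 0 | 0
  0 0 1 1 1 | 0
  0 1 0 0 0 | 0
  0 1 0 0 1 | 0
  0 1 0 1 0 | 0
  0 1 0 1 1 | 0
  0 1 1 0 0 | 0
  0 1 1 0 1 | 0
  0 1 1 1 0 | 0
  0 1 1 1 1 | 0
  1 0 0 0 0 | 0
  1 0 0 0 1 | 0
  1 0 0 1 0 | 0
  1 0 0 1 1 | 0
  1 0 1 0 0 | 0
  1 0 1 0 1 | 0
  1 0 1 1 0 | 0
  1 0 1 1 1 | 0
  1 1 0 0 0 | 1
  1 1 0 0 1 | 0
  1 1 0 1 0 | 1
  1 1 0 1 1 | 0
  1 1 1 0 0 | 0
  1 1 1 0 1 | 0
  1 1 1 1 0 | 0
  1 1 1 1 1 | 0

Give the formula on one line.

(b & ((a | ~b) & (~e & ~c)))

  ~b = 11111111000000001111111100000000
  (a | ~b) = 11111111000000001111111111111111
  ~e = 10101010101010101010101010101010
  ~c = 11110000111100001111000011110000
  (~e & ~c) = 10100000101000001010000010100000
  ((a | ~b) & (~e & ~c)) = 10100000000000001010000010100000
  (b & ((a | ~b) & (~e & ~c))) = 00000000000000000000000010100000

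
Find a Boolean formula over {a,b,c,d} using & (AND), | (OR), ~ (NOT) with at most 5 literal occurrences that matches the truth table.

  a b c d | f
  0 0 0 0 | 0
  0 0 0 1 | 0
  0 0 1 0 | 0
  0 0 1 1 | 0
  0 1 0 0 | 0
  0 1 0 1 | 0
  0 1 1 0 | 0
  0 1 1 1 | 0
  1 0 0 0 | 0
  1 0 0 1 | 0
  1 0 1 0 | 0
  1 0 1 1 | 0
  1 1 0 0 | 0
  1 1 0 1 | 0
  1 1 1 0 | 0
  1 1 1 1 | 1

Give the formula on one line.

(d & (b & (a & c)))

  (a & c) = 0000000000110011
  (b & (a & c)) = 0000000000000011
  (d & (b & (a & c))) = 0000000000000001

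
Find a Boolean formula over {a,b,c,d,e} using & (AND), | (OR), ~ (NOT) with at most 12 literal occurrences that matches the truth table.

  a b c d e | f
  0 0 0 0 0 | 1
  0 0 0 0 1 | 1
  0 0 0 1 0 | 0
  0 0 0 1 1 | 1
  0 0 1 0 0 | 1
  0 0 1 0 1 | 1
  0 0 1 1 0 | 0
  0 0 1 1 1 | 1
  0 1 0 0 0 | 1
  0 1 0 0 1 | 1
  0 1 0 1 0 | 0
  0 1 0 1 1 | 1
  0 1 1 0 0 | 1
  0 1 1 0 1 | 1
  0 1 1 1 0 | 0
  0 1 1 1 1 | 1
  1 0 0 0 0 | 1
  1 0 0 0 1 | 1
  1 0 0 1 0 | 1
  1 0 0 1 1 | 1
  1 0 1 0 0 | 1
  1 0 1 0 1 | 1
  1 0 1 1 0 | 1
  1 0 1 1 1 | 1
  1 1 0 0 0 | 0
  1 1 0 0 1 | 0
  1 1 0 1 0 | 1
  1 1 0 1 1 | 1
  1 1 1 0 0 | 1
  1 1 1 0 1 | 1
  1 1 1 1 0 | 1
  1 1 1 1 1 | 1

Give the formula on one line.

  ~a = 11111111111111110000000000000000
  ~d = 11001100110011001100110011001100
  (~d | a) = 11001100110011001111111111111111
  ((~d | a) | e) = 11011101110111011111111111111111
  (~a & ((~d | a) | e)) = 11011101110111010000000000000000
  (~d & c) = 00001100000011000000110000001100
  ~b = 11111111000000001111111100000000
  (d | ~b) = 11111111001100111111111100110011
  (a & (d | ~b)) = 00000000000000001111111100110011
  ((~d & c) | (a & (d | ~b))) = 00001100000011001111111100111111
  ((~a & ((~d | a) | e)) | ((~d & c) | (a & (d | ~b)))) = 11011101110111011111111100111111

((~a & ((~d | a) | e)) | ((~d & c) | (a & (d | ~b))))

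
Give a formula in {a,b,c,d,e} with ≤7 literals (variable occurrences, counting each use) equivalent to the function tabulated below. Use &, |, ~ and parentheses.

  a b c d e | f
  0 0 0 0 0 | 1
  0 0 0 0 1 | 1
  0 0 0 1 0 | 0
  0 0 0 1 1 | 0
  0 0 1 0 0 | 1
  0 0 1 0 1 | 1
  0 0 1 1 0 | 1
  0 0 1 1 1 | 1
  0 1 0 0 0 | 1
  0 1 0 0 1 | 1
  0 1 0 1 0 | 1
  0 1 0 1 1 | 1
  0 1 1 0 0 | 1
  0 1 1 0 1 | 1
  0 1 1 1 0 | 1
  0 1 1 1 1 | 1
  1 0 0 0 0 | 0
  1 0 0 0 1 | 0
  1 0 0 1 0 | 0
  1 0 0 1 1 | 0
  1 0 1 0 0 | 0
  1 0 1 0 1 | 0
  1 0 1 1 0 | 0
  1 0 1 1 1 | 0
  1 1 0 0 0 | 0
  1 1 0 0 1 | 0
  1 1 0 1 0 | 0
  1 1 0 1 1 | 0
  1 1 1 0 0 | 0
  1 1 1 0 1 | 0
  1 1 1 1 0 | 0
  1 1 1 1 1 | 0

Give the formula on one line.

  (b | c) = 00001111111111110000111111111111
  (d & (b | c)) = 00000011001100110000001100110011
  ~d = 11001100110011001100110011001100
  ((d & (b | c)) | ~d) = 11001111111111111100111111111111
  ~a = 11111111111111110000000000000000
  (((d & (b | c)) | ~d) & ~a) = 11001111111111110000000000000000

(((d & (b | c)) | ~d) & ~a)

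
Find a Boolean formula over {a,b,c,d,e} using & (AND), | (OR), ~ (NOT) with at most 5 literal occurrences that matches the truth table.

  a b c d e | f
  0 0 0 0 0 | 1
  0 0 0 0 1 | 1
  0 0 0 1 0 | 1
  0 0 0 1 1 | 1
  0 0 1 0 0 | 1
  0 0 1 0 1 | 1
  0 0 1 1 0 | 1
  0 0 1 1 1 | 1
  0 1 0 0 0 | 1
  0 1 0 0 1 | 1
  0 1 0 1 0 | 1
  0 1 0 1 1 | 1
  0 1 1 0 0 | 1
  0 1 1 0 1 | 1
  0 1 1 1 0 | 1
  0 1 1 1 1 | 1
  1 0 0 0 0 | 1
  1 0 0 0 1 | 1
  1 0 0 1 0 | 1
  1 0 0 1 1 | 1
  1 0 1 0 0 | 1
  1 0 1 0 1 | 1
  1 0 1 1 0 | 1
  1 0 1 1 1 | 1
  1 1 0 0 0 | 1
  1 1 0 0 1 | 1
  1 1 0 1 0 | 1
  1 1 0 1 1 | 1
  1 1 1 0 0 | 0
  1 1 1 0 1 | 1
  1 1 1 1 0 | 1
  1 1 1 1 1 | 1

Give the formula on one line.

((~c | e) | ((~b | d) | ~a))

  ~c = 11110000111100001111000011110000
  (~c | e) = 11110101111101011111010111110101
  ~b = 11111111000000001111111100000000
  (~b | d) = 11111111001100111111111100110011
  ~a = 11111111111111110000000000000000
  ((~b | d) | ~a) = 11111111111111111111111100110011
  ((~c | e) | ((~b | d) | ~a)) = 11111111111111111111111111110111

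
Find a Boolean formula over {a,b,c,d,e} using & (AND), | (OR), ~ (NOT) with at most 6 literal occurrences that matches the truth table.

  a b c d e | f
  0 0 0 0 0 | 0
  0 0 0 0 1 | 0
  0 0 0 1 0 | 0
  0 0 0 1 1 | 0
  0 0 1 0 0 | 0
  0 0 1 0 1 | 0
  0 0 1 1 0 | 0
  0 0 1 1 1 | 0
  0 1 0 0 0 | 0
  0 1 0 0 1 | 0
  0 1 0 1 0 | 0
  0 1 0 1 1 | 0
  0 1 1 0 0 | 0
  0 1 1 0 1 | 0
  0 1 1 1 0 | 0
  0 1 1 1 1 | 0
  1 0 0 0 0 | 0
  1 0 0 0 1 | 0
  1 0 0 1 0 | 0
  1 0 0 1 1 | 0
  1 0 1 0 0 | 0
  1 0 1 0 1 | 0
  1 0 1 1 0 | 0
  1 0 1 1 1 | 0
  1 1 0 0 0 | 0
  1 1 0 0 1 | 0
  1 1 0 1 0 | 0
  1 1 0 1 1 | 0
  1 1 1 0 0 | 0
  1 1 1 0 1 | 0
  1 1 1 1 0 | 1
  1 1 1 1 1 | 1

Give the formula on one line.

(b & (c & (d & a)))

  (d & a) = 00000000000000000011001100110011
  (c & (d & a)) = 00000000000000000000001100000011
  (b & (c & (d & a))) = 00000000000000000000000000000011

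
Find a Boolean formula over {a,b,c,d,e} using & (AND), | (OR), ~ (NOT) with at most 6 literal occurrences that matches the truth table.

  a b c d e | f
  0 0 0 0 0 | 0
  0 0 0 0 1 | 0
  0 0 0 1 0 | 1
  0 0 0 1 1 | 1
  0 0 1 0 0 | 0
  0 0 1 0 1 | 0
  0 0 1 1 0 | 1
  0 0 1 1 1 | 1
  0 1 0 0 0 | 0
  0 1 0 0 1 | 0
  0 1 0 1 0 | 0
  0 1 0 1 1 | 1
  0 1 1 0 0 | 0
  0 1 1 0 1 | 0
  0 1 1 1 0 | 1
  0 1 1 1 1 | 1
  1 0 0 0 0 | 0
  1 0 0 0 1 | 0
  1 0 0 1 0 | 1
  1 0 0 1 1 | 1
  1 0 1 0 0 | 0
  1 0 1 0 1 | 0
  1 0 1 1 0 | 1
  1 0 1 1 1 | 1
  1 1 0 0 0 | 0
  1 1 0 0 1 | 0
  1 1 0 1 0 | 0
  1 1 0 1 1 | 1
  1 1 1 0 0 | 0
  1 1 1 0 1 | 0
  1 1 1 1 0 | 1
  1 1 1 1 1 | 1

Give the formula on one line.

(d & (((~e & ~b) | c) | e))

  ~e = 10101010101010101010101010101010
  ~b = 11111111000000001111111100000000
  (~e & ~b) = 10101010000000001010101000000000
  ((~e & ~b) | c) = 10101111000011111010111100001111
  (((~e & ~b) | c) | e) = 11111111010111111111111101011111
  (d & (((~e & ~b) | c) | e)) = 00110011000100110011001100010011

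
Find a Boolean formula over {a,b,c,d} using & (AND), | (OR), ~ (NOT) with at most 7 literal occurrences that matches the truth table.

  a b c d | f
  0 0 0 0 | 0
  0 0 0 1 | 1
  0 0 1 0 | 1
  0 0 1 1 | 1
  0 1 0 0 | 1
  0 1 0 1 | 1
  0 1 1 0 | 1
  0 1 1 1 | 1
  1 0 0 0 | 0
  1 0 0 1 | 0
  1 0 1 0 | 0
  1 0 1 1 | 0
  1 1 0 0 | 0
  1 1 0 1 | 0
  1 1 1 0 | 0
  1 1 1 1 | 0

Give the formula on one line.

  ~a = 1111111100000000
  (b | d) = 0101111101011111
  ((b | d) | c) = 0111111101111111
  (~a & ((b | d) | c)) = 0111111100000000

(~a & ((b | d) | c))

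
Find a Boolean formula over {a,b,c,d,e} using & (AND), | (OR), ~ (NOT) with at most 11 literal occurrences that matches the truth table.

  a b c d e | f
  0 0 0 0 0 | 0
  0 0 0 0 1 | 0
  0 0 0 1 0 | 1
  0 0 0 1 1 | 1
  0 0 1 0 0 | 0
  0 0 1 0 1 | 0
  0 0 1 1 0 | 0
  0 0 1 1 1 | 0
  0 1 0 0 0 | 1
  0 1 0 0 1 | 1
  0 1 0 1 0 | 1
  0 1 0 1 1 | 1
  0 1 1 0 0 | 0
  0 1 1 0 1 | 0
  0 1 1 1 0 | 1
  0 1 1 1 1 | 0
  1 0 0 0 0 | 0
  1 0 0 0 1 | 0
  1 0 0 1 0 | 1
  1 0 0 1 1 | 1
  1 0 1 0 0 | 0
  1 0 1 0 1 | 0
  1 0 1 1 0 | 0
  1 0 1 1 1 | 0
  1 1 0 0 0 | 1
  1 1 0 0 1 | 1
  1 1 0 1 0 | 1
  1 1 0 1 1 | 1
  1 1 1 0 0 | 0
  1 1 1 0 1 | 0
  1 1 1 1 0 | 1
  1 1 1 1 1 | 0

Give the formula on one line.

  (b | d) = 00110011111111110011001111111111
  ~c = 11110000111100001111000011110000
  (d & b) = 00000000001100110000000000110011
  ~e = 10101010101010101010101010101010
  (b & ~e) = 00000000101010100000000010101010
  (~c & b) = 00000000111100000000000011110000
  ((b & ~e) | (~c & b)) = 00000000111110100000000011111010
  ((d & b) & ((b & ~e) | (~c & b))) = 00000000001100100000000000110010
  (~c | ((d & b) & ((b & ~e) | (~c & b)))) = 11110000111100101111000011110010
  ((b | d) & (~c | ((d & b) & ((b & ~e) | (~c & b))))) = 00110000111100100011000011110010

((b | d) & (~c | ((d & b) & ((b & ~e) | (~c & b)))))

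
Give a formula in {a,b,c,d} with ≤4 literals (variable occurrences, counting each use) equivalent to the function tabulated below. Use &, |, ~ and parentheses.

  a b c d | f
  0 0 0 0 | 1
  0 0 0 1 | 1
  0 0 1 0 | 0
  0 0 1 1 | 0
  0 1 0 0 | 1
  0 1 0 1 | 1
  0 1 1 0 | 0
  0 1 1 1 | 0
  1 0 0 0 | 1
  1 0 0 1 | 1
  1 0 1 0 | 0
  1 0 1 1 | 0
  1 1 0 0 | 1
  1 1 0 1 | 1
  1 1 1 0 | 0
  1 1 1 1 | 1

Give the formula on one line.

  (a & d) = 0000000001010101
  ((a & d) & b) = 0000000000000101
  ~c = 1100110011001100
  (((a & d) & b) | ~c) = 1100110011001101

(((a & d) & b) | ~c)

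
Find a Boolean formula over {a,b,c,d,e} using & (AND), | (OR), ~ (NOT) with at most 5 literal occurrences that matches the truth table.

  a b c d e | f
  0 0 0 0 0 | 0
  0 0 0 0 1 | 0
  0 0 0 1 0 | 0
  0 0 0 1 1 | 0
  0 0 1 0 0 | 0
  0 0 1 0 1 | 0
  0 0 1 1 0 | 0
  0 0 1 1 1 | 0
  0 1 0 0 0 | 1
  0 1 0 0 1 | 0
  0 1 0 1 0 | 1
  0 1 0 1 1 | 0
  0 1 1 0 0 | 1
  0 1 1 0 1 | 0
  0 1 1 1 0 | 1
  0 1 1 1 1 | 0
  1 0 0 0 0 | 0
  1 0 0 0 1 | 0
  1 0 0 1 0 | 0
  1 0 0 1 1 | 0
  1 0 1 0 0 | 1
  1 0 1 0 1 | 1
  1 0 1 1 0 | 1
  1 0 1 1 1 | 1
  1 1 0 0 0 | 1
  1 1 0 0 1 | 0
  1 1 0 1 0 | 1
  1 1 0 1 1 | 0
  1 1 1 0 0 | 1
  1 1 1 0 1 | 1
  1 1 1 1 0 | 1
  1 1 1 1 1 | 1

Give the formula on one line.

((a & c) | (~e & b))

  (a & c) = 00000000000000000000111100001111
  ~e = 10101010101010101010101010101010
  (~e & b) = 00000000101010100000000010101010
  ((a & c) | (~e & b)) = 00000000101010100000111110101111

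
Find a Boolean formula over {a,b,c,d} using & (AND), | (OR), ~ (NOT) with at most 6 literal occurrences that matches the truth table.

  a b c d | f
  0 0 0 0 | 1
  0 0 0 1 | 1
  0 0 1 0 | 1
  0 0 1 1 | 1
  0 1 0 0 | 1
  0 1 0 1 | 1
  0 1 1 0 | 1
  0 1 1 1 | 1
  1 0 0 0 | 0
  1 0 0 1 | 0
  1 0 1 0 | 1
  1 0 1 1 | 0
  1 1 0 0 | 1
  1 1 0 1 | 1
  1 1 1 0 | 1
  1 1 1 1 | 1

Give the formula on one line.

  ~b = 1111000011110000
  (c & ~b) = 0011000000110000
  ~d = 1010101010101010
  ((c & ~b) & ~d) = 0010000000100000
  ~a = 1111111100000000
  (b | ~a) = 1111111100001111
  (((c & ~b) & ~d) | (b | ~a)) = 1111111100101111

(((c & ~b) & ~d) | (b | ~a))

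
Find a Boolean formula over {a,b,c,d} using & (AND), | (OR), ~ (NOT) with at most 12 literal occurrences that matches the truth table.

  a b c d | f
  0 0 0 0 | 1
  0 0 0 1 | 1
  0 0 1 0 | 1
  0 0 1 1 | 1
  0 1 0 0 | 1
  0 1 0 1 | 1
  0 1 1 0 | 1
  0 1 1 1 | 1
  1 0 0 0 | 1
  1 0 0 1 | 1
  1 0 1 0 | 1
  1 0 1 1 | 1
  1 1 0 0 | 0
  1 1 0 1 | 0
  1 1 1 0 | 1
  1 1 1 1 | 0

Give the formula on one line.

  ~b = 1111000011110000
  ~a = 1111111100000000
  ~d = 1010101010101010
  (c & ~d) = 0010001000100010
  (~a | (c & ~d)) = 1111111100100010
  ((~a | (c & ~d)) | d) = 1111111101110111
  (~b | ((~a | (c & ~d)) | d)) = 1111111111110111
  (~d & b) = 0000101000001010
  ((~d & b) | ~a) = 1111111100001010
  (~b | ((~d & b) | ~a)) = 1111111111111010
  ((~b | ((~a | (c & ~d)) | d)) & (~b | ((~d & b) | ~a))) = 1111111111110010

((~b | ((~a | (c & ~d)) | d)) & (~b | ((~d & b) | ~a)))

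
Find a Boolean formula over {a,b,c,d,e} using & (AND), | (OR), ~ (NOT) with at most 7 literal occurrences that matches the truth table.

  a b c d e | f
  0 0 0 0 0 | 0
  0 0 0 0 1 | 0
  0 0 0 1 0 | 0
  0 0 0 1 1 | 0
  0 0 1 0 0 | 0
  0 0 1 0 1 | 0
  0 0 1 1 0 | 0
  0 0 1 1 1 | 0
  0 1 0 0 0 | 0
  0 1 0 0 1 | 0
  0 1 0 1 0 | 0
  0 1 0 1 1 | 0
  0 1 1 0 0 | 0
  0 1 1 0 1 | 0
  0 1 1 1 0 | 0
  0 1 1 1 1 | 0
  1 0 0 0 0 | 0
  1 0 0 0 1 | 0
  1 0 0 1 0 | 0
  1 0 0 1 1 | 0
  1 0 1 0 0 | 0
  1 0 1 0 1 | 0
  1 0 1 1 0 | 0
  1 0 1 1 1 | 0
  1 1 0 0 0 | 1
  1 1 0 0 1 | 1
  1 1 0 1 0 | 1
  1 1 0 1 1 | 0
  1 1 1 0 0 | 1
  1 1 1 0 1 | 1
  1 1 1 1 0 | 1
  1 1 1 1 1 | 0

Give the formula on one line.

(a & ((~d & (a & b)) | (d & (b & ~e))))

  ~d = 11001100110011001100110011001100
  (a & b) = 00000000000000000000000011111111
  (~d & (a & b)) = 00000000000000000000000011001100
  ~e = 10101010101010101010101010101010
  (b & ~e) = 00000000101010100000000010101010
  (d & (b & ~e)) = 00000000001000100000000000100010
  ((~d & (a & b)) | (d & (b & ~e))) = 00000000001000100000000011101110
  (a & ((~d & (a & b)) | (d & (b & ~e)))) = 00000000000000000000000011101110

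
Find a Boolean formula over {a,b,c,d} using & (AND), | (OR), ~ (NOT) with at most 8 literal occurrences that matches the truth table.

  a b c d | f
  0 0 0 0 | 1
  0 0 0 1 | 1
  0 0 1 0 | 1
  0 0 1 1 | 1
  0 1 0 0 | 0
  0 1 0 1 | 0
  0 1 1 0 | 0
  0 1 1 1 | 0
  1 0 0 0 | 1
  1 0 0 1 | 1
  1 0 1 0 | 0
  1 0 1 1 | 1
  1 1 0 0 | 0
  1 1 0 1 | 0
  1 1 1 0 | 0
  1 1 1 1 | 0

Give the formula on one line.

  ~b = 1111000011110000
  (~b & d) = 0101000001010000
  ~a = 1111111100000000
  ((~b & d) | ~a) = 1111111101010000
  ~c = 1100110011001100
  (((~b & d) | ~a) | ~c) = 1111111111011100
  ((((~b & d) | ~a) | ~c) & ~b) = 1111000011010000

((((~b & d) | ~a) | ~c) & ~b)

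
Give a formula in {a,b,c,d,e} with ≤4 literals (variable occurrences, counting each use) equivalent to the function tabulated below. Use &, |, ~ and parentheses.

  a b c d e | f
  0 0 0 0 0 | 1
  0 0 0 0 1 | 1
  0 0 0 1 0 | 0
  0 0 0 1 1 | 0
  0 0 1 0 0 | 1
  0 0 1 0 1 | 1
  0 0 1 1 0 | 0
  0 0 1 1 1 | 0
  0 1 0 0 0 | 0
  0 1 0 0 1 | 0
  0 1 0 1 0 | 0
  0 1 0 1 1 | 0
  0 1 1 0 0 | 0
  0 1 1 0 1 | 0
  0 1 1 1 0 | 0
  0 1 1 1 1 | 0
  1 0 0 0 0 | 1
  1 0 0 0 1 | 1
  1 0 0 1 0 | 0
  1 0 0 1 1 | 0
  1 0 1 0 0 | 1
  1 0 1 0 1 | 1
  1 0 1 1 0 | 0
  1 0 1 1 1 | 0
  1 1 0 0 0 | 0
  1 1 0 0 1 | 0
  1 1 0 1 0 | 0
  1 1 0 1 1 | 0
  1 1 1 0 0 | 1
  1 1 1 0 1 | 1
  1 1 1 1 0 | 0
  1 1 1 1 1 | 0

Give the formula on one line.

(~d & (~b | (c & a)))

  ~d = 11001100110011001100110011001100
  ~b = 11111111000000001111111100000000
  (c & a) = 00000000000000000000111100001111
  (~b | (c & a)) = 11111111000000001111111100001111
  (~d & (~b | (c & a))) = 11001100000000001100110000001100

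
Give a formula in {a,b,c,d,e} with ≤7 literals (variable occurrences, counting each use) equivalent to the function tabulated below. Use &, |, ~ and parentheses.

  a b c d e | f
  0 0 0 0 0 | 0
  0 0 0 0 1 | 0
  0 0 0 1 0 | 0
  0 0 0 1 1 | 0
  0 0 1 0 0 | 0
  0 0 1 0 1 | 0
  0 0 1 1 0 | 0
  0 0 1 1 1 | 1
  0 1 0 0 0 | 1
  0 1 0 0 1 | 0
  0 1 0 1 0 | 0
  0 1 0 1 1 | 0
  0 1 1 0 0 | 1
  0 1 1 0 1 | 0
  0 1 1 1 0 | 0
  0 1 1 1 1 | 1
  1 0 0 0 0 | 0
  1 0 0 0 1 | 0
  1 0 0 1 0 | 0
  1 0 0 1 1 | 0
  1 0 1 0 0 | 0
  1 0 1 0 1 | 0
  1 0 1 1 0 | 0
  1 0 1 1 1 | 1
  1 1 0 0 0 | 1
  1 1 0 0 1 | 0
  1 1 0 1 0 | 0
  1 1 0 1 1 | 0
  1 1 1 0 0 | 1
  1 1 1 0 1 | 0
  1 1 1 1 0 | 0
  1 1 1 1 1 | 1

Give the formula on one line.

  ~e = 10101010101010101010101010101010
  (b & ~e) = 00000000101010100000000010101010
  (d | (b & ~e)) = 00110011101110110011001110111011
  (e & d) = 00010001000100010001000100010001
  (c & (e & d)) = 00000001000000010000000100000001
  ~d = 11001100110011001100110011001100
  ((c & (e & d)) | ~d) = 11001101110011011100110111001101
  ((d | (b & ~e)) & ((c & (e & d)) | ~d)) = 00000001100010010000000110001001

((d | (b & ~e)) & ((c & (e & d)) | ~d))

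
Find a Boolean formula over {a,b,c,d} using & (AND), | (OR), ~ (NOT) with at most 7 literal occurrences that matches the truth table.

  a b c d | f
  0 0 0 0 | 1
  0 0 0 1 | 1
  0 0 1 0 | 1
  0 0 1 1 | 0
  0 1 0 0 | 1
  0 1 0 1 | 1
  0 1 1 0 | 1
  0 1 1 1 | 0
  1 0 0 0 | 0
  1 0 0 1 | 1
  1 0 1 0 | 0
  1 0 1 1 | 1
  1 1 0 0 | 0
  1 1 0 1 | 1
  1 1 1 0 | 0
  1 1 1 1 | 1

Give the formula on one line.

((~c | (~d | a)) & (d | ~a))

  ~c = 1100110011001100
  ~d = 1010101010101010
  (~d | a) = 1010101011111111
  (~c | (~d | a)) = 1110111011111111
  ~a = 1111111100000000
  (d | ~a) = 1111111101010101
  ((~c | (~d | a)) & (d | ~a)) = 1110111001010101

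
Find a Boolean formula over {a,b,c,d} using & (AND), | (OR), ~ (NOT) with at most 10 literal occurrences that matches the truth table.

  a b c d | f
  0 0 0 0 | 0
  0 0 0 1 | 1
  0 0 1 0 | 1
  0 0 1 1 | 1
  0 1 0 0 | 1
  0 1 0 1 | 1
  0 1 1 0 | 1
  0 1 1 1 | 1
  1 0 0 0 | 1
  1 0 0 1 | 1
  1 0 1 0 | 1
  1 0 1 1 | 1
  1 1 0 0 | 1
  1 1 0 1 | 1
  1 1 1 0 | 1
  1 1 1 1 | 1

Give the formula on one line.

  ~d = 1010101010101010
  (b & ~d) = 0000101000001010
  ~b = 1111000011110000
  (a | ~b) = 1111000011111111
  (c & (a | ~b)) = 0011000000110011
  ((c & (a | ~b)) & b) = 0000000000000011
  ((b & ~d) | ((c & (a | ~b)) & b)) = 0000101000001011
  (c | a) = 0011001111111111
  (d | (c | a)) = 0111011111111111
  (((b & ~d) | ((c & (a | ~b)) & b)) | (d | (c | a))) = 0111111111111111

(((b & ~d) | ((c & (a | ~b)) & b)) | (d | (c | a)))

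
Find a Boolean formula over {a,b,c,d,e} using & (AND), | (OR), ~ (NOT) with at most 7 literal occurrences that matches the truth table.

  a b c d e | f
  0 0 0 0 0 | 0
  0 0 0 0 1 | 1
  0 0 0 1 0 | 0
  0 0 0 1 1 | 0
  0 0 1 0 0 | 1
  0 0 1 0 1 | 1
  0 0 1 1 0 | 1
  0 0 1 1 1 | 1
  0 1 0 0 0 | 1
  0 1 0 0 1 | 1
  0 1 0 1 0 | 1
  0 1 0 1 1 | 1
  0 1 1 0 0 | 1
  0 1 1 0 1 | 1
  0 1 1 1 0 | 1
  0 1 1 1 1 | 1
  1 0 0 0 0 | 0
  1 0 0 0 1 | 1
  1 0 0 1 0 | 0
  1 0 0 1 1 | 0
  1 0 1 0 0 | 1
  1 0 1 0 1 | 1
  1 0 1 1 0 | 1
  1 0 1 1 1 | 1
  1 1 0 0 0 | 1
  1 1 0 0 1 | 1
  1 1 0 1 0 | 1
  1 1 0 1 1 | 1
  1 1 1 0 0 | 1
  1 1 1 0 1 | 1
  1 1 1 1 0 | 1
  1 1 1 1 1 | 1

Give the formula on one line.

(((~d | b) & (e | b)) | c)

  ~d = 11001100110011001100110011001100
  (~d | b) = 11001100111111111100110011111111
  (e | b) = 01010101111111110101010111111111
  ((~d | b) & (e | b)) = 01000100111111110100010011111111
  (((~d | b) & (e | b)) | c) = 01001111111111110100111111111111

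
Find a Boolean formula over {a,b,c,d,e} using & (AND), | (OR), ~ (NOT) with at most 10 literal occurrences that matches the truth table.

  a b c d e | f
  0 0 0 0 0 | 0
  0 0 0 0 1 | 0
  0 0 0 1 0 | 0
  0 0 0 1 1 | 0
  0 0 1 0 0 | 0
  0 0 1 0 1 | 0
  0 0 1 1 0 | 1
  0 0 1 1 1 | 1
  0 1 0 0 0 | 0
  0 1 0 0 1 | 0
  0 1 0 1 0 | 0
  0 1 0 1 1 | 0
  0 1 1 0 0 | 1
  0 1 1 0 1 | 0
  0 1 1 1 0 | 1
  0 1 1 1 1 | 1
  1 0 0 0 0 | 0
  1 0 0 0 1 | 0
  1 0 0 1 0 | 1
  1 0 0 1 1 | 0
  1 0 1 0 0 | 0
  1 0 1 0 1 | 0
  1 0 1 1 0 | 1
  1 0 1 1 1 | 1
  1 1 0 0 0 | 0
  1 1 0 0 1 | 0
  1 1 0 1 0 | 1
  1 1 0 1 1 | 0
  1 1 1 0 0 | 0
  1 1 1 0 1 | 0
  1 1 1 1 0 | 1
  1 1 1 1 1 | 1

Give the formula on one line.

  ~a = 11111111111111110000000000000000
  (b & ~a) = 00000000111111110000000000000000
  ~e = 10101010101010101010101010101010
  (~e | a) = 10101010101010101111111111111111
  ((b & ~a) & (~e | a)) = 00000000101010100000000000000000
  (((b & ~a) & (~e | a)) | d) = 00110011101110110011001100110011
  (a & ~e) = 00000000000000001010101010101010
  (c | (a & ~e)) = 00001111000011111010111110101111
  ((((b & ~a) & (~e | a)) | d) & (c | (a & ~e))) = 00000011000010110010001100100011

((((b & ~a) & (~e | a)) | d) & (c | (a & ~e)))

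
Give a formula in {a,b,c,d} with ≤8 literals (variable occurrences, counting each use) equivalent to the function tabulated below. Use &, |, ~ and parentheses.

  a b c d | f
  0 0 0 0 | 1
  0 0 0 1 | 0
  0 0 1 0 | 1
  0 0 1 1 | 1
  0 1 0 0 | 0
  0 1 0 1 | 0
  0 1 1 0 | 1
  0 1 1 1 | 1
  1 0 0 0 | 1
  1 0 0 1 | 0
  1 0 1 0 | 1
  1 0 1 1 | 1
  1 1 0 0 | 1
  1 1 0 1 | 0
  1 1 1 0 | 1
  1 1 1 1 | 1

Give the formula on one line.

  ~d = 1010101010101010
  ~b = 1111000011110000
  (~d & ~b) = 1010000010100000
  (~d & a) = 0000000010101010
  ((~d & ~b) | (~d & a)) = 1010000010101010
  (((~d & ~b) | (~d & a)) | c) = 1011001110111011

(((~d & ~b) | (~d & a)) | c)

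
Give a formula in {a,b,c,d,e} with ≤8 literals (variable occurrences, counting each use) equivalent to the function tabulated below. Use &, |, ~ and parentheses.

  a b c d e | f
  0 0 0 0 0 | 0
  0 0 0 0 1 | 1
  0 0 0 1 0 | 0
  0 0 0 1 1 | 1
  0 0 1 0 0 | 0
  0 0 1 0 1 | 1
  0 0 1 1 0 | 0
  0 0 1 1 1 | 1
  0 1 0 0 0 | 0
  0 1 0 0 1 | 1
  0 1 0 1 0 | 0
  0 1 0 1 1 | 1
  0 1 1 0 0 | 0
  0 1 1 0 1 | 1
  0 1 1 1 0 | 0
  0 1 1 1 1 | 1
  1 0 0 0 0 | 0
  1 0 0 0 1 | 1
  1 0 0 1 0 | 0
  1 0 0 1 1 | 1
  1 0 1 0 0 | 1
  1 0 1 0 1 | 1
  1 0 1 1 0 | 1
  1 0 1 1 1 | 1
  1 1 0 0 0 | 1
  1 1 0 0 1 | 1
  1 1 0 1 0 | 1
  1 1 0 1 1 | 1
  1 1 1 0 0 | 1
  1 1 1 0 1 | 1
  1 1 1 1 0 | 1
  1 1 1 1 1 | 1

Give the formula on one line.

((a & b) | ((a & c) | e))

  (a & b) = 00000000000000000000000011111111
  (a & c) = 00000000000000000000111100001111
  ((a & c) | e) = 01010101010101010101111101011111
  ((a & b) | ((a & c) | e)) = 01010101010101010101111111111111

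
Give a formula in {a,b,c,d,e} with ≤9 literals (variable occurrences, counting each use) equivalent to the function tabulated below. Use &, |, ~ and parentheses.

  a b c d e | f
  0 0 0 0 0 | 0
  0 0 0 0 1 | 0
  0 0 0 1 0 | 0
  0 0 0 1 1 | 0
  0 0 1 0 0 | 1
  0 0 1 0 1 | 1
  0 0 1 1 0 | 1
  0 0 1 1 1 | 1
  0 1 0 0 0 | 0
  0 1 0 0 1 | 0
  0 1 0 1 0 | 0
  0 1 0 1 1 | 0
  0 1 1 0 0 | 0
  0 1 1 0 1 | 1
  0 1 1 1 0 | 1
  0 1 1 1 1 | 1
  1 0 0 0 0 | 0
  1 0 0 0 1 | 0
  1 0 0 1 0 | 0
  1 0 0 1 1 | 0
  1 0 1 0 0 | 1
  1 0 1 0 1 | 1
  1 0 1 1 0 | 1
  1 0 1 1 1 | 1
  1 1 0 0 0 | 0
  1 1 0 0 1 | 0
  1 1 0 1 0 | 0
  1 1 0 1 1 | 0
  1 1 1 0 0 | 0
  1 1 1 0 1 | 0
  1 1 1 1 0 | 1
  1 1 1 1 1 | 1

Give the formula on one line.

(c & ((((d & b) | (b & ~a)) & (~b | e)) | (d | ~b)))

  (d & b) = 00000000001100110000000000110011
  ~a = 11111111111111110000000000000000
  (b & ~a) = 00000000111111110000000000000000
  ((d & b) | (b & ~a)) = 00000000111111110000000000110011
  ~b = 11111111000000001111111100000000
  (~b | e) = 11111111010101011111111101010101
  (((d & b) | (b & ~a)) & (~b | e)) = 00000000010101010000000000010001
  (d | ~b) = 11111111001100111111111100110011
  ((((d & b) | (b & ~a)) & (~b | e)) | (d | ~b)) = 11111111011101111111111100110011
  (c & ((((d & b) | (b & ~a)) & (~b | e)) | (d | ~b))) = 00001111000001110000111100000011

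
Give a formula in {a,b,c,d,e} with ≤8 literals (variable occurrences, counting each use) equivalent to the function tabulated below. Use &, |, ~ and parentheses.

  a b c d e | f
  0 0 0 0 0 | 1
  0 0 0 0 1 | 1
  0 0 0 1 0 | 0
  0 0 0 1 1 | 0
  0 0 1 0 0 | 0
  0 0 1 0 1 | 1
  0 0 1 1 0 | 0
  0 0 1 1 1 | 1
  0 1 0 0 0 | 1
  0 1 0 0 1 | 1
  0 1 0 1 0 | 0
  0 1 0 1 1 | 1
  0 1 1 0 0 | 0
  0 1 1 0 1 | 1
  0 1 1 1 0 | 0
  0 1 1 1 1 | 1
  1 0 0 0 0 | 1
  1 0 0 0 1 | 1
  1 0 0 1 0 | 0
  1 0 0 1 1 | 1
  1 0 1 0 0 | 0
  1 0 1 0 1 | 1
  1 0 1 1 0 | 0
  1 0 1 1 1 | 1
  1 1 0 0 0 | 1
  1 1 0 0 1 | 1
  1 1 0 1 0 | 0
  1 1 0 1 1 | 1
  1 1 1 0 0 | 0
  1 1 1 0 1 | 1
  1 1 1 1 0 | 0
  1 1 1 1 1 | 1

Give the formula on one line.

(((((c | b) & ~a) | a) & e) | (~c & ~d))

  (c | b) = 00001111111111110000111111111111
  ~a = 11111111111111110000000000000000
  ((c | b) & ~a) = 00001111111111110000000000000000
  (((c | b) & ~a) | a) = 00001111111111111111111111111111
  ((((c | b) & ~a) | a) & e) = 00000101010101010101010101010101
  ~c = 11110000111100001111000011110000
  ~d = 11001100110011001100110011001100
  (~c & ~d) = 11000000110000001100000011000000
  (((((c | b) & ~a) | a) & e) | (~c & ~d)) = 11000101110101011101010111010101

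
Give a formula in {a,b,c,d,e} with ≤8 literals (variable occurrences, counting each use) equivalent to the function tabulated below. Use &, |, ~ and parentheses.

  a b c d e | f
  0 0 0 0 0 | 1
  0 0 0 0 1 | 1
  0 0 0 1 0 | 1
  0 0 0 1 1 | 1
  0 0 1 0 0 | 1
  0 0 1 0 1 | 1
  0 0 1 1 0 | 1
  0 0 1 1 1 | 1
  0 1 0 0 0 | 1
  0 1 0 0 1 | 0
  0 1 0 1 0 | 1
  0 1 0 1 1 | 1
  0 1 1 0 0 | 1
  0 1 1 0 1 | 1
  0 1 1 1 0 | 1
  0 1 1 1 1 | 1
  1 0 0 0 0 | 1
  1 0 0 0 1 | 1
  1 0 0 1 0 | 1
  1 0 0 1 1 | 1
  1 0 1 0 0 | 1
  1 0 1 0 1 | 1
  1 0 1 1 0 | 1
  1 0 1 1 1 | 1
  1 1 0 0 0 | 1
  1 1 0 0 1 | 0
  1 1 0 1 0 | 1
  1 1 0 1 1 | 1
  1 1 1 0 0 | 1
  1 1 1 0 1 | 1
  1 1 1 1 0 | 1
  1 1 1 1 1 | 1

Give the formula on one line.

  ~e = 10101010101010101010101010101010
  ~b = 11111111000000001111111100000000
  (~b | c) = 11111111000011111111111100001111
  (~e | (~b | c)) = 11111111101011111111111110101111
  (c | d) = 00111111001111110011111100111111
  ((c | d) | ~b) = 11111111001111111111111100111111
  ((~e | (~b | c)) | ((c | d) | ~b)) = 11111111101111111111111110111111

((~e | (~b | c)) | ((c | d) | ~b))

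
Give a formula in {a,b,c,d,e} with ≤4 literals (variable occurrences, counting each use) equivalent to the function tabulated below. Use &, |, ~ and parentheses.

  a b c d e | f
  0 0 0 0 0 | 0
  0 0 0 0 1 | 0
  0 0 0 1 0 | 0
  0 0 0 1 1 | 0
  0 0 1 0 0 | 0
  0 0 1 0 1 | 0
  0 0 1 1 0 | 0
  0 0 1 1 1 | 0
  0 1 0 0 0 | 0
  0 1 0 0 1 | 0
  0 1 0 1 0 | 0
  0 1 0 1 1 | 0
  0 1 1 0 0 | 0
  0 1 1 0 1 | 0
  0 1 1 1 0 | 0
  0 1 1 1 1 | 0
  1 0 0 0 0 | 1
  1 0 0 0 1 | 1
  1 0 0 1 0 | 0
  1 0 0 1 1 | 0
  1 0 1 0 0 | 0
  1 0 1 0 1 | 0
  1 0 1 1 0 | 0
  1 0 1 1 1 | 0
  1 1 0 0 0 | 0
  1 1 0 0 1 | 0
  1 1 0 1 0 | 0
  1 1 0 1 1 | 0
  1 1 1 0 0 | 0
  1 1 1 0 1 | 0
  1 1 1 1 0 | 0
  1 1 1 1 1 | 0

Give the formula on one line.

  ~b = 11111111000000001111111100000000
  (a & ~b) = 00000000000000001111111100000000
  ~d = 11001100110011001100110011001100
  ~c = 11110000111100001111000011110000
  (~d & ~c) = 11000000110000001100000011000000
  ((a & ~b) & (~d & ~c)) = 00000000000000001100000000000000

((a & ~b) & (~d & ~c))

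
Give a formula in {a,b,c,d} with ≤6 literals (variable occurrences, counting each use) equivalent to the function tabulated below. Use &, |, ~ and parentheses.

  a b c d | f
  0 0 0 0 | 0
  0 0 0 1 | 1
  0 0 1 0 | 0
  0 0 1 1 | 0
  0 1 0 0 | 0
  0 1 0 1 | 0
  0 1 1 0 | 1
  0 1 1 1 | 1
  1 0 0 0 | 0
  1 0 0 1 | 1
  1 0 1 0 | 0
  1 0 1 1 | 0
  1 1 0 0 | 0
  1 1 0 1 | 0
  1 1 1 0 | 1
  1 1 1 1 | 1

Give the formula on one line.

((~c | b) & ((~b & d) | c))

  ~c = 1100110011001100
  (~c | b) = 1100111111001111
  ~b = 1111000011110000
  (~b & d) = 0101000001010000
  ((~b & d) | c) = 0111001101110011
  ((~c | b) & ((~b & d) | c)) = 0100001101000011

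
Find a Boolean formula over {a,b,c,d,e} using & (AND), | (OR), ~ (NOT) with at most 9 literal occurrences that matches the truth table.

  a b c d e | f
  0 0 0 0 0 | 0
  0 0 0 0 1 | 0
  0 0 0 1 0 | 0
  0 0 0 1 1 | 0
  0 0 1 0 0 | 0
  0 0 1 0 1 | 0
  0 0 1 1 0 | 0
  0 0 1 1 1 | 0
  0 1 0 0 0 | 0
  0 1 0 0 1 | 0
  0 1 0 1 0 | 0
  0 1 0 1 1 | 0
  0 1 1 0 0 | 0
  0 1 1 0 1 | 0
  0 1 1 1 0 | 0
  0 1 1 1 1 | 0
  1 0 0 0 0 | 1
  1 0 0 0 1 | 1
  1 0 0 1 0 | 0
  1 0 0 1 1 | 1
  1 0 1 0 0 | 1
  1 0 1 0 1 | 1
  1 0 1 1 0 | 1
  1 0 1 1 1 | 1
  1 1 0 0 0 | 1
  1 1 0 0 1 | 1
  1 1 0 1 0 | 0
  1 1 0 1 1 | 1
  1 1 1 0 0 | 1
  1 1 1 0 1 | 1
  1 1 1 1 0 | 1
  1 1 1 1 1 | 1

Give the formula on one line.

(((a & ~d) | ((d & c) | (d & e))) & a)

  ~d = 11001100110011001100110011001100
  (a & ~d) = 00000000000000001100110011001100
  (d & c) = 00000011000000110000001100000011
  (d & e) = 00010001000100010001000100010001
  ((d & c) | (d & e)) = 00010011000100110001001100010011
  ((a & ~d) | ((d & c) | (d & e))) = 00010011000100111101111111011111
  (((a & ~d) | ((d & c) | (d & e))) & a) = 00000000000000001101111111011111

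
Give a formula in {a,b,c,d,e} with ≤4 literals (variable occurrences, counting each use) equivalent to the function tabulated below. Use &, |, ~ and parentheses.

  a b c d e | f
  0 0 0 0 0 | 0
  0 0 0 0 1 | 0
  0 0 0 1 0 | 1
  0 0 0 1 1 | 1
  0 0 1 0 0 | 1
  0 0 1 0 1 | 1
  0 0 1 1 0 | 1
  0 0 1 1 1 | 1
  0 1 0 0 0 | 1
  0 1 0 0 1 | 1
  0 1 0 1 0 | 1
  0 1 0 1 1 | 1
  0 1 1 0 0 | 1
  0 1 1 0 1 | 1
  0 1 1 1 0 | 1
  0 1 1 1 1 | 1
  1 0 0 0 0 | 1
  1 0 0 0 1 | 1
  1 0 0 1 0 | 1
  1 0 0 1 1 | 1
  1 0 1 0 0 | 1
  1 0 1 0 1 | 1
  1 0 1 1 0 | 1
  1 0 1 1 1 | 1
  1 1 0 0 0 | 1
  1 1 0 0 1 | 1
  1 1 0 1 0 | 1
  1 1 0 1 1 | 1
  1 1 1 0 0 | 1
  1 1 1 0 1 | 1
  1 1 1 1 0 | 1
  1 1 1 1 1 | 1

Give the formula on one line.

  (d | b) = 00110011111111110011001111111111
  (a | c) = 00001111000011111111111111111111
  ((d | b) | (a | c)) = 00111111111111111111111111111111

((d | b) | (a | c))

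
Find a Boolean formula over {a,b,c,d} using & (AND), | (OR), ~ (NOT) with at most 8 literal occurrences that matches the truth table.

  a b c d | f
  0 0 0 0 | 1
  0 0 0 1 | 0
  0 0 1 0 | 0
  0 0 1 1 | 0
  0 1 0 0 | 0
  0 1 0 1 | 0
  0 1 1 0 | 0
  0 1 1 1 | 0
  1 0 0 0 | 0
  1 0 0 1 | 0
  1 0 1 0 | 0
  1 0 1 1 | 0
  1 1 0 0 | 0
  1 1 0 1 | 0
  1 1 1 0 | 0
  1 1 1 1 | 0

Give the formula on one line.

((~d & (c | (~b | d))) & (~c & ~a))

  ~d = 1010101010101010
  ~b = 1111000011110000
  (~b | d) = 1111010111110101
  (c | (~b | d)) = 1111011111110111
  (~d & (c | (~b | d))) = 1010001010100010
  ~c = 1100110011001100
  ~a = 1111111100000000
  (~c & ~a) = 1100110000000000
  ((~d & (c | (~b | d))) & (~c & ~a)) = 1000000000000000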